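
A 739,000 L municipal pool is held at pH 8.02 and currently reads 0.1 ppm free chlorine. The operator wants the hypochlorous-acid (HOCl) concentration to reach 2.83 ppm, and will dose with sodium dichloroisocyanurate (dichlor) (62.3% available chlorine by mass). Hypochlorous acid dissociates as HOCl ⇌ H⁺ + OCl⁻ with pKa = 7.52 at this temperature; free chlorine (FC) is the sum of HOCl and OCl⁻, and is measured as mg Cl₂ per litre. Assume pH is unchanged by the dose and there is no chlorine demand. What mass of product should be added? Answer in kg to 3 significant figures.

13.9 kg

[OCl⁻]/[HOCl] = 10^(pH − pKa) = 10^(8.02 − 7.52) = 3.162; fraction as HOCl = 1/(1 + 3.162) = 0.2403.
Free chlorine required for 2.83 ppm HOCl: 2.83 / 0.2403 = 11.78 ppm.
FC to add: 11.78 − 0.1 = 11.68 mg/L as Cl₂.
Cl₂ equivalent: 11.68 mg/L × 739,000 L = 8631 g.
Product at 62.3% available Cl: 8631 / 0.623 = 13,850 g.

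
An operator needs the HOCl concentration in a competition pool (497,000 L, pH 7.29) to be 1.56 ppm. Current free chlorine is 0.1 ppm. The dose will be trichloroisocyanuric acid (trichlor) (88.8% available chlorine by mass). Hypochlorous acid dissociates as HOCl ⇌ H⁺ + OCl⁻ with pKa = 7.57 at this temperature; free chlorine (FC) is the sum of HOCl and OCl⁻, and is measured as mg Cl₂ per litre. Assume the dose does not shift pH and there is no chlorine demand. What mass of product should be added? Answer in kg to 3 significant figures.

[OCl⁻]/[HOCl] = 10^(pH − pKa) = 10^(7.29 − 7.57) = 0.5248; fraction as HOCl = 1/(1 + 0.5248) = 0.6558.
Free chlorine required for 1.56 ppm HOCl: 1.56 / 0.6558 = 2.379 ppm.
FC to add: 2.379 − 0.1 = 2.279 mg/L as Cl₂.
Cl₂ equivalent: 2.279 mg/L × 497,000 L = 1133 g.
Product at 88.8% available Cl: 1133 / 0.888 = 1275 g.

1.28 kg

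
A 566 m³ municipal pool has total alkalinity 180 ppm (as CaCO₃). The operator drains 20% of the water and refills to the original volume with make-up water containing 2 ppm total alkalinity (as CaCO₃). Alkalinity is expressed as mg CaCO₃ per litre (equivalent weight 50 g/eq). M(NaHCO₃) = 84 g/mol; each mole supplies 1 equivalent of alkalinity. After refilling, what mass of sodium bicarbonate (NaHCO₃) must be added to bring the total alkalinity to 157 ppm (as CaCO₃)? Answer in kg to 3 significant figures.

12.0 kg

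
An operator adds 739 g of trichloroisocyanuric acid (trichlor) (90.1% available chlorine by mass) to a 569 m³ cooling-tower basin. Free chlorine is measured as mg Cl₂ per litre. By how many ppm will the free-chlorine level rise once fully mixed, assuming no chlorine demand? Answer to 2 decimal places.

Volume: 569 m³ = 569,000 L.
Available chlorine delivered: 739 g × 0.901 = 665.8 g as Cl₂.
Concentration rise: 665.8 g / 569,000 L = 1.17 mg/L = 1.17 ppm.

1.17 ppm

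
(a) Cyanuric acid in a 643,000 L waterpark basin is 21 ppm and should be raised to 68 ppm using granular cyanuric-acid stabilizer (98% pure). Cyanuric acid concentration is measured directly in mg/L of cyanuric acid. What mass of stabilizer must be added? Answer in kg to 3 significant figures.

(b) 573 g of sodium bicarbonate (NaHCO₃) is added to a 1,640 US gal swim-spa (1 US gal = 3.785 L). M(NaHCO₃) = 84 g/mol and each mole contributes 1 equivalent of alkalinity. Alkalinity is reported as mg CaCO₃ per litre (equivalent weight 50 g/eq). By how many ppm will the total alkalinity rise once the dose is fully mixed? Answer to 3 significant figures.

(a) 30.8 kg; (b) 54.9 ppm

(a) CYA to add: (68 − 21) = 47 mg/L × 643,000 L = 30,220 g cyanuric acid.
(a) At 98% purity: 30,220 / 0.98 = 30,840 g product.

(b) Volume: 1,640 US gal × 3.785 L/gal = 6,207 L.
(b) Moles of NaHCO₃: 573 g ÷ 84 g/mol = 6.821 mol → 6.821 eq of alkalinity.
(b) As CaCO₃: 6.821 eq × 50 g/eq = 341.1 g.
(b) Rise: 341.1 g / 6,207 L × 1000 = 54.95 mg/L.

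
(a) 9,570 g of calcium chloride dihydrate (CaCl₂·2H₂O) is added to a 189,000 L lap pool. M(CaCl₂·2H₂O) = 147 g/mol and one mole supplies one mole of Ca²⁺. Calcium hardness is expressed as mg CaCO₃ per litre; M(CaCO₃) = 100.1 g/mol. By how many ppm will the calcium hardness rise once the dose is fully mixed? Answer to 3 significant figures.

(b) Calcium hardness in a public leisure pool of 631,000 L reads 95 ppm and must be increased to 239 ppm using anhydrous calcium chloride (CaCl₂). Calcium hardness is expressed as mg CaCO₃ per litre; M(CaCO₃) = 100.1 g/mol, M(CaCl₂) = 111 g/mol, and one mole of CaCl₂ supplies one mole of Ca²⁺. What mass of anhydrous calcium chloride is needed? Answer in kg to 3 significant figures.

(a) 34.5 ppm; (b) 101 kg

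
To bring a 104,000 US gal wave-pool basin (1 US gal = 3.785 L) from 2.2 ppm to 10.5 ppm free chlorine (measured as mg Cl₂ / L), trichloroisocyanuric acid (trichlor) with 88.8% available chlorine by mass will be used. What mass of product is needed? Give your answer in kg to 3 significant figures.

3.68 kg

Volume: 104,000 US gal × 3.785 L/gal = 393,640 L.
Chlorine deficit: 10.5 − 2.2 = 8.3 ppm = 8.3 mg/L as Cl₂.
Cl₂ equivalent needed: 8.3 mg/L × 393,640 L = 3,267,000 mg = 3267 g.
Product at 88.8% available chlorine: 3267 / 0.888 = 3679 g.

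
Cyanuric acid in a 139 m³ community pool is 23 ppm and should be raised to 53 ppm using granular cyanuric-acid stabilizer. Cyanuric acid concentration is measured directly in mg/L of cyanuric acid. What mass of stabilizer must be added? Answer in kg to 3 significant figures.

Volume: 139 m³ = 139,000 L.
CYA to add: (53 − 23) = 30 mg/L × 139,000 L = 4170 g cyanuric acid.

4.17 kg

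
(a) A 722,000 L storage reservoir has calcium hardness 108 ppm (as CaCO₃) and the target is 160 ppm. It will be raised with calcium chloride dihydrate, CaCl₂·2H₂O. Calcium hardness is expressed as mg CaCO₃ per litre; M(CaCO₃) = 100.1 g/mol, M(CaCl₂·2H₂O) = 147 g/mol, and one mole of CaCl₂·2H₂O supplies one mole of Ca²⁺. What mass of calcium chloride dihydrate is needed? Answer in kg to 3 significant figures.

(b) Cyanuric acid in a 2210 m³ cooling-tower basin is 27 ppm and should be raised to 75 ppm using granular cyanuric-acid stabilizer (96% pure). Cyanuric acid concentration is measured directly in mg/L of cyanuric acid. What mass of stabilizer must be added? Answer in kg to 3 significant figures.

(a) 55.1 kg; (b) 110 kg

(a) Hardness to add: (160 − 108) = 52 mg/L as CaCO₃ × 722,000 L = 37,540 g as CaCO₃.
(a) Moles of Ca²⁺ (1 mol Ca²⁺ ≡ 1 mol CaCO₃): 37,540 / 100.1 g/mol = 375.1 mol.
(a) Mass of CaCl₂·2H₂O: 375.1 × 147 = 55,130 g.

(b) Volume: 2210 m³ = 2,210,000 L.
(b) CYA to add: (75 − 27) = 48 mg/L × 2,210,000 L = 106,100 g cyanuric acid.
(b) At 96% purity: 106,100 / 0.96 = 110,500 g product.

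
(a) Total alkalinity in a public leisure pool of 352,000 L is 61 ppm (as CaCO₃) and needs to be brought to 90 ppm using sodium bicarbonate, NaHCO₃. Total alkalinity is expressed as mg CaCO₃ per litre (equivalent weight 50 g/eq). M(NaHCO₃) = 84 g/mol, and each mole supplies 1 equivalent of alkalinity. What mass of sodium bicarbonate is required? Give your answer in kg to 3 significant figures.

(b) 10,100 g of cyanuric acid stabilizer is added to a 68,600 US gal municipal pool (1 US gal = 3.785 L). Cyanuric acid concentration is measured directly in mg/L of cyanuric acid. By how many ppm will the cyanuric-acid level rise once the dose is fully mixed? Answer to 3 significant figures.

(a) 17.1 kg; (b) 38.9 ppm

(a) Alkalinity to add: (90 − 61) = 29 mg/L as CaCO₃ × 352,000 L = 10,210 g as CaCO₃.
(a) Equivalents: 10,210 g ÷ 50 g/eq = 204.2 eq.
(a) NaHCO₃ supplies 1 eq per mole → 204.2 mol.
(a) Mass: 204.2 mol × 84 g/mol = 17,150 g.

(b) Volume: 68,600 US gal × 3.785 L/gal = 259,651 L.
(b) Rise: 10,100 g / 259,651 L × 1000 = 38.9 mg/L.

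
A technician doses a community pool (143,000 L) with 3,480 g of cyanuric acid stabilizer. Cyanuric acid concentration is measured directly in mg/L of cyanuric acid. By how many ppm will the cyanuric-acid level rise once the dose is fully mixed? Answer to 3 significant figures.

24.3 ppm

Rise: 3,480 g / 143,000 L × 1000 = 24.34 mg/L.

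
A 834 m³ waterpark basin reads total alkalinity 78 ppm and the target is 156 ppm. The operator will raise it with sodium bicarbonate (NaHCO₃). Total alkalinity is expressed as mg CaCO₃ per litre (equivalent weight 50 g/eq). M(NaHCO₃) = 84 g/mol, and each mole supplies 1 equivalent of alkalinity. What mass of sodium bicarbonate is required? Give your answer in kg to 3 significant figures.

109 kg

Volume: 834 m³ = 834,000 L.
Alkalinity to add: (156 − 78) = 78 mg/L as CaCO₃ × 834,000 L = 65,050 g as CaCO₃.
Equivalents: 65,050 g ÷ 50 g/eq = 1301 eq.
NaHCO₃ supplies 1 eq per mole → 1301 mol.
Mass: 1301 mol × 84 g/mol = 109,300 g.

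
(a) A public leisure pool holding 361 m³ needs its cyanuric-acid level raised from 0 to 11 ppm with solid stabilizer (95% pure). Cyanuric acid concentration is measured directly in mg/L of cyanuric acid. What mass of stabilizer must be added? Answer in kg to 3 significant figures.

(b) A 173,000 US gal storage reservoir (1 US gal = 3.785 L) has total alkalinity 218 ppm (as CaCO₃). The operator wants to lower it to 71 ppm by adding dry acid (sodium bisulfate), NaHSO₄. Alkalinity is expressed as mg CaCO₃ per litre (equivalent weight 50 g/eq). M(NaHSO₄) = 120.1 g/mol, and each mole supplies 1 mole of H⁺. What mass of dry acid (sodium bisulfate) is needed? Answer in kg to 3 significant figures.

(a) 4.18 kg; (b) 231 kg

(a) Volume: 361 m³ = 361,000 L.
(a) CYA to add: (11 − 0) = 11 mg/L × 361,000 L = 3971 g cyanuric acid.
(a) At 95% purity: 3971 / 0.95 = 4180 g product.

(b) Volume: 173,000 US gal × 3.785 L/gal = 654,805 L.
(b) Alkalinity to neutralize: (218 − 71) = 147 mg/L as CaCO₃ × 654,805 L = 96,260 g as CaCO₃.
(b) Equivalents of H⁺ required: 96,260 ÷ 50 g/eq = 1925 eq = 1925 mol NaHSO₄.
(b) Mass of NaHSO₄: 1925 × 120.1 = 231,200 g.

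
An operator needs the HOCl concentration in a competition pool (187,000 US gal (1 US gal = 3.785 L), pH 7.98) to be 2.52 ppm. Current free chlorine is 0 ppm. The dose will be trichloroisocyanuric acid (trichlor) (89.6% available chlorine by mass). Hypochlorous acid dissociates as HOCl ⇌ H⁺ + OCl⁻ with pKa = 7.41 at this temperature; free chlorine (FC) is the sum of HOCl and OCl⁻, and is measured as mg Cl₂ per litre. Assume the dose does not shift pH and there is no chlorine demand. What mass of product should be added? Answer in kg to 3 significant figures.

Volume: 187,000 US gal × 3.785 L/gal = 707,795 L.
[OCl⁻]/[HOCl] = 10^(pH − pKa) = 10^(7.98 − 7.41) = 3.715; fraction as HOCl = 1/(1 + 3.715) = 0.2121.
Free chlorine required for 2.52 ppm HOCl: 2.52 / 0.2121 = 11.88 ppm.
FC to add: 11.88 − 0 = 11.88 mg/L as Cl₂.
Cl₂ equivalent: 11.88 mg/L × 707,795 L = 8411 g.
Product at 89.6% available Cl: 8411 / 0.896 = 9387 g.

9.39 kg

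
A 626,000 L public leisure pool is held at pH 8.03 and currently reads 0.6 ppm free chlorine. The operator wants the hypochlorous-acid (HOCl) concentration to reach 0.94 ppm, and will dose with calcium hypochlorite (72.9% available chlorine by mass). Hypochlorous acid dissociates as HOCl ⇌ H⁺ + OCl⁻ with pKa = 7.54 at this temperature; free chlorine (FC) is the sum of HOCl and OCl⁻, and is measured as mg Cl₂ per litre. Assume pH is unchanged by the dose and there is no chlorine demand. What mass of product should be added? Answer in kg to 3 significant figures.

2.79 kg

[OCl⁻]/[HOCl] = 10^(pH − pKa) = 10^(8.03 − 7.54) = 3.09; fraction as HOCl = 1/(1 + 3.09) = 0.2445.
Free chlorine required for 0.94 ppm HOCl: 0.94 / 0.2445 = 3.845 ppm.
FC to add: 3.845 − 0.6 = 3.245 mg/L as Cl₂.
Cl₂ equivalent: 3.245 mg/L × 626,000 L = 2031 g.
Product at 72.9% available Cl: 2031 / 0.729 = 2786 g.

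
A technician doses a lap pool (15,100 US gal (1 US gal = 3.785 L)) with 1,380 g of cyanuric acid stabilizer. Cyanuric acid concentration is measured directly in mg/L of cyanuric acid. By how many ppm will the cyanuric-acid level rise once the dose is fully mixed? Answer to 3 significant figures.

24.1 ppm

Volume: 15,100 US gal × 3.785 L/gal = 57,154 L.
Rise: 1,380 g / 57,154 L × 1000 = 24.15 mg/L.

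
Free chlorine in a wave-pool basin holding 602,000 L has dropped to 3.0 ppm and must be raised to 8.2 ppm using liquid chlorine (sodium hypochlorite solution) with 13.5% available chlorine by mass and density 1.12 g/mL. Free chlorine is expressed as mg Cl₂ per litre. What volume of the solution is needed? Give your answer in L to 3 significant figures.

20.7 L

Chlorine deficit: 8.2 − 3.0 = 5.2 ppm = 5.2 mg/L as Cl₂.
Cl₂ equivalent needed: 5.2 mg/L × 602,000 L = 3,130,000 mg = 3130 g.
Product at 13.5% available chlorine: 3130 / 0.135 = 23,190 g.
Volume at density 1.12 g/mL: 23,190 g ÷ 1.12 g/mL = 20,700 mL.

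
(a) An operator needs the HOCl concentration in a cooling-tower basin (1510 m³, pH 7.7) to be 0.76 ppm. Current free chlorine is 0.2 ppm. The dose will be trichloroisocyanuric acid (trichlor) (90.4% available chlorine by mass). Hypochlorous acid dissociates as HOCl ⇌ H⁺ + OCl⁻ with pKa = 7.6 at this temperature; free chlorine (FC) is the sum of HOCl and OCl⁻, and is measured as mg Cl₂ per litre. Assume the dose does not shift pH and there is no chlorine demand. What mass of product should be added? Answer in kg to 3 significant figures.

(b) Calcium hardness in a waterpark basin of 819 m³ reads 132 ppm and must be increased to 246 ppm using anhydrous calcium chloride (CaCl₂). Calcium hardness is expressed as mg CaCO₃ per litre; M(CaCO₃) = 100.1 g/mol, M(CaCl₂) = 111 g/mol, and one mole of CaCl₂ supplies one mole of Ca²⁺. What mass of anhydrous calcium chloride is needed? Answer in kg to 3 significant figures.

(a) Volume: 1510 m³ = 1,510,000 L.
(a) [OCl⁻]/[HOCl] = 10^(pH − pKa) = 10^(7.7 − 7.6) = 1.259; fraction as HOCl = 1/(1 + 1.259) = 0.4427.
(a) Free chlorine required for 0.76 ppm HOCl: 0.76 / 0.4427 = 1.717 ppm.
(a) FC to add: 1.717 − 0.2 = 1.517 mg/L as Cl₂.
(a) Cl₂ equivalent: 1.517 mg/L × 1,510,000 L = 2290 g.
(a) Product at 90.4% available Cl: 2290 / 0.904 = 2534 g.

(b) Volume: 819 m³ = 819,000 L.
(b) Hardness to add: (246 − 132) = 114 mg/L as CaCO₃ × 819,000 L = 93,370 g as CaCO₃.
(b) Moles of Ca²⁺ (1 mol Ca²⁺ ≡ 1 mol CaCO₃): 93,370 / 100.1 g/mol = 932.7 mol.
(b) Mass of CaCl₂: 932.7 × 111 = 103,500 g.

(a) 2.53 kg; (b) 104 kg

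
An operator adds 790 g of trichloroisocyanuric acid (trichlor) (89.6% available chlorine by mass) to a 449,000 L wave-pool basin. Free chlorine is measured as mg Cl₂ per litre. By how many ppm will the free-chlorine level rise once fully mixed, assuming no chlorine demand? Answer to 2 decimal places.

1.58 ppm

Available chlorine delivered: 790 g × 0.896 = 707.8 g as Cl₂.
Concentration rise: 707.8 g / 449,000 L = 1.576 mg/L = 1.58 ppm.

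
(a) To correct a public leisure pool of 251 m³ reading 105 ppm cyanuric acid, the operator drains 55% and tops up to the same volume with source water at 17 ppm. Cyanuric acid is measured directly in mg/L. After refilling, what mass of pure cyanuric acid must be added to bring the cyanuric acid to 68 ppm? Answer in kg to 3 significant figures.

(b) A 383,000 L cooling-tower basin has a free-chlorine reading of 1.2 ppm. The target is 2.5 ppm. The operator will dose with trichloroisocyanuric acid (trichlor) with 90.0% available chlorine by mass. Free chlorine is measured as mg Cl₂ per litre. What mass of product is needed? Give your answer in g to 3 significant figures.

(a) 2.86 kg; (b) 553 g

(a) Volume: 251 m³ = 251,000 L.
(a) After draining 55% and refilling: 105 × 0.45 + 17 × 0.55 = 56.6 ppm.
(a) Deficit to target: 68 − 56.6 = 11.4 mg/L.
(a) Mass: 11.4 mg/L × 251,000 L = 2861 g cyanuric acid.

(b) Chlorine deficit: 2.5 − 1.2 = 1.3 ppm = 1.3 mg/L as Cl₂.
(b) Cl₂ equivalent needed: 1.3 mg/L × 383,000 L = 497,900 mg = 497.9 g.
(b) Product at 90.0% available chlorine: 497.9 / 0.9 = 553.2 g.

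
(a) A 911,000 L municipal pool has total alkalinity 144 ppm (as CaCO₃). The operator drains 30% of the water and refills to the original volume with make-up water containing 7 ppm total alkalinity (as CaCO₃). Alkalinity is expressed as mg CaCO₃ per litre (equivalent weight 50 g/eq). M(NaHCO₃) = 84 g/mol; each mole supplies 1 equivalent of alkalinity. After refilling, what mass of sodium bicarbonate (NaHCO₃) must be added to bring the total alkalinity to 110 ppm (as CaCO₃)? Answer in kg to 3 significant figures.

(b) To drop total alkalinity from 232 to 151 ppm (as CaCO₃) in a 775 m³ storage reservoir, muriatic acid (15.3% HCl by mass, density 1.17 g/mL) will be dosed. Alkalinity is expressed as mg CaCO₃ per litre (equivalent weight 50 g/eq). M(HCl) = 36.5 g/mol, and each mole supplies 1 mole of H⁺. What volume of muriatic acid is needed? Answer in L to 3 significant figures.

(a) After draining 30% and refilling: 144 × 0.70 + 7 × 0.30 = 102.9 ppm.
(a) Deficit to target: 110 − 102.9 = 7.1 mg/L.
(a) As CaCO₃: 7.1 mg/L × 911,000 L = 6468 g; ÷ 50 g/eq ÷ 1 = 129.4 mol NaHCO₃.
(a) Mass: 129.4 × 84 = 10,870 g.

(b) Volume: 775 m³ = 775,000 L.
(b) Alkalinity to neutralize: (232 − 151) = 81 mg/L as CaCO₃ × 775,000 L = 62,780 g as CaCO₃.
(b) Equivalents of H⁺ required: 62,780 ÷ 50 g/eq = 1256 eq = 1256 mol HCl.
(b) Mass of HCl: 1256 × 36.5 = 45,830 g.
(b) Mass of 15.3% solution: 45,830 / 0.153 = 299,500 g.
(b) Volume: 299,500 g ÷ 1.17 g/mL = 256,000 mL.

(a) 10.9 kg; (b) 256 L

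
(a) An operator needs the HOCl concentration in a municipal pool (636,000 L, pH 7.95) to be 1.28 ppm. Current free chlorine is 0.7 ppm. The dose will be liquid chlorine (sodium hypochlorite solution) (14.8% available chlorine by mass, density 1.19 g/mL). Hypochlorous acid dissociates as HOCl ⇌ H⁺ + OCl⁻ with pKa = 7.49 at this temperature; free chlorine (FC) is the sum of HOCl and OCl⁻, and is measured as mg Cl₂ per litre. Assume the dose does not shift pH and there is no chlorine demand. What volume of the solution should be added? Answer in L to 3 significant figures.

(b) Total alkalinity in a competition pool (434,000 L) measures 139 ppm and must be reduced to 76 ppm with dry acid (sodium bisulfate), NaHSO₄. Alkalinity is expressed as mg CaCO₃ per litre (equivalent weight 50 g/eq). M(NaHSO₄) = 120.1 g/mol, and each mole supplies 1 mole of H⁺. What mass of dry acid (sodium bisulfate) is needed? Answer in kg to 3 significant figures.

(a) [OCl⁻]/[HOCl] = 10^(pH − pKa) = 10^(7.95 − 7.49) = 2.884; fraction as HOCl = 1/(1 + 2.884) = 0.2575.
(a) Free chlorine required for 1.28 ppm HOCl: 1.28 / 0.2575 = 4.972 ppm.
(a) FC to add: 4.972 − 0.7 = 4.272 mg/L as Cl₂.
(a) Cl₂ equivalent: 4.272 mg/L × 636,000 L = 2717 g.
(a) Product at 14.8% available Cl: 2717 / 0.148 = 18,360 g.
(a) Volume: 18,360 g ÷ 1.19 g/mL = 15,430 mL.

(b) Alkalinity to neutralize: (139 − 76) = 63 mg/L as CaCO₃ × 434,000 L = 27,340 g as CaCO₃.
(b) Equivalents of H⁺ required: 27,340 ÷ 50 g/eq = 546.8 eq = 546.8 mol NaHSO₄.
(b) Mass of NaHSO₄: 546.8 × 120.1 = 65,680 g.

(a) 15.4 L; (b) 65.7 kg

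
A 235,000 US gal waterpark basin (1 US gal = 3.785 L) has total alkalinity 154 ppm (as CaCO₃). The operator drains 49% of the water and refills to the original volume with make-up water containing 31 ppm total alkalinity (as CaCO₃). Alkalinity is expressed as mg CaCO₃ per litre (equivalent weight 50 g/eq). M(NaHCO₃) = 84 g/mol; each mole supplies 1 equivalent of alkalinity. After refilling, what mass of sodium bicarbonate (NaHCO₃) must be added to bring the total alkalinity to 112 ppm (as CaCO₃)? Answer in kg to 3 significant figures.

27.3 kg

Volume: 235,000 US gal × 3.785 L/gal = 889,475 L.
After draining 49% and refilling: 154 × 0.51 + 31 × 0.49 = 93.73 ppm.
Deficit to target: 112 − 93.73 = 18.27 mg/L.
As CaCO₃: 18.27 mg/L × 889,475 L = 16,250 g; ÷ 50 g/eq ÷ 1 = 325 mol NaHCO₃.
Mass: 325 × 84 = 27,300 g.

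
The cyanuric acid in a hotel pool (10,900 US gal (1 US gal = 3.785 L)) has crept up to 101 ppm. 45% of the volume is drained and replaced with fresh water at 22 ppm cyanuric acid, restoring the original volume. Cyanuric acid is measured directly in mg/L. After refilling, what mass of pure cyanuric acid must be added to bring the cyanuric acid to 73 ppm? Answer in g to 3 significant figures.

Volume: 10,900 US gal × 3.785 L/gal = 41,256 L.
After draining 45% and refilling: 101 × 0.55 + 22 × 0.45 = 65.45 ppm.
Deficit to target: 73 − 65.45 = 7.55 mg/L.
Mass: 7.55 mg/L × 41,256 L = 311.5 g cyanuric acid.

311 g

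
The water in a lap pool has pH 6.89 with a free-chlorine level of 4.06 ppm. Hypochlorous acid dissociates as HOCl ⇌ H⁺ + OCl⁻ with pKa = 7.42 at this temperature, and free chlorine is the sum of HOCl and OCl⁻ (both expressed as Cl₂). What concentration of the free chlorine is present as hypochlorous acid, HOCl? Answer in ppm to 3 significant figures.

3.13 ppm

[OCl⁻]/[HOCl] = 10^(pH − pKa) = 10^(6.89 − 7.42) = 10^-0.53 = 0.2951.
Fraction as HOCl = 1 / (1 + 0.2951) = 0.7721.
HOCl = 0.7721 × 4.06 ppm = 3.135 ppm.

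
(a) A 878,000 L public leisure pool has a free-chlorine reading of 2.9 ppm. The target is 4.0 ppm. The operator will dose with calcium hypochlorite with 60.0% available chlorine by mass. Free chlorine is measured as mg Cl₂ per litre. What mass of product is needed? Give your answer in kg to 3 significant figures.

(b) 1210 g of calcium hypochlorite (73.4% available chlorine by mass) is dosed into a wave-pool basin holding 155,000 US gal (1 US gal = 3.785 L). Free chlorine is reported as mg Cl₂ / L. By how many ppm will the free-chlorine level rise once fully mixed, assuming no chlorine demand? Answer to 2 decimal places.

(a) Chlorine deficit: 4.0 − 2.9 = 1.1 ppm = 1.1 mg/L as Cl₂.
(a) Cl₂ equivalent needed: 1.1 mg/L × 878,000 L = 965,800 mg = 965.8 g.
(a) Product at 60.0% available chlorine: 965.8 / 0.6 = 1610 g.

(b) Volume: 155,000 US gal × 3.785 L/gal = 586,675 L.
(b) Available chlorine delivered: 1210 g × 0.734 = 888.1 g as Cl₂.
(b) Concentration rise: 888.1 g / 586,675 L = 1.514 mg/L = 1.51 ppm.

(a) 1.61 kg; (b) 1.51 ppm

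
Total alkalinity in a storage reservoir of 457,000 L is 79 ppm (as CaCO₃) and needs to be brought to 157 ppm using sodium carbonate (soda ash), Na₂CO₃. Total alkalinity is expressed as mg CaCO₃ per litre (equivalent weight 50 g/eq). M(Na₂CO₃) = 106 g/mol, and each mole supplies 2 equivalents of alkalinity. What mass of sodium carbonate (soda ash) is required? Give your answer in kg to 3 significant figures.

37.8 kg

Alkalinity to add: (157 − 79) = 78 mg/L as CaCO₃ × 457,000 L = 35,650 g as CaCO₃.
Equivalents: 35,650 g ÷ 50 g/eq = 712.9 eq.
Each mole of Na₂CO₃ supplies 2 eq, so 712.9 / 2 = 356.5 mol.
Mass: 356.5 mol × 106 g/mol = 37,780 g.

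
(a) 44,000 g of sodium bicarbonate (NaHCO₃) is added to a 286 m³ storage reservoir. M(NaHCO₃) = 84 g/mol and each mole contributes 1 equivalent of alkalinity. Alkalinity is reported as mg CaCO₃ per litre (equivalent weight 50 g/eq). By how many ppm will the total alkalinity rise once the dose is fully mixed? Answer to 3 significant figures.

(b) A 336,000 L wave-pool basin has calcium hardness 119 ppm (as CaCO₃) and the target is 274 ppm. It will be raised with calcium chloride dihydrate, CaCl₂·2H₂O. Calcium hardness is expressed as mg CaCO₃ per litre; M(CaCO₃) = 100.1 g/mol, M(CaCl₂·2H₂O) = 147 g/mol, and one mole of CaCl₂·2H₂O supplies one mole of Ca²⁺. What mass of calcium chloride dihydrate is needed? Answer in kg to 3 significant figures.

(a) 91.6 ppm; (b) 76.5 kg

(a) Volume: 286 m³ = 286,000 L.
(a) Moles of NaHCO₃: 44,000 g ÷ 84 g/mol = 523.8 mol → 523.8 eq of alkalinity.
(a) As CaCO₃: 523.8 eq × 50 g/eq = 26,190 g.
(a) Rise: 26,190 g / 286,000 L × 1000 = 91.58 mg/L.

(b) Hardness to add: (274 − 119) = 155 mg/L as CaCO₃ × 336,000 L = 52,080 g as CaCO₃.
(b) Moles of Ca²⁺ (1 mol Ca²⁺ ≡ 1 mol CaCO₃): 52,080 / 100.1 g/mol = 520.3 mol.
(b) Mass of CaCl₂·2H₂O: 520.3 × 147 = 76,480 g.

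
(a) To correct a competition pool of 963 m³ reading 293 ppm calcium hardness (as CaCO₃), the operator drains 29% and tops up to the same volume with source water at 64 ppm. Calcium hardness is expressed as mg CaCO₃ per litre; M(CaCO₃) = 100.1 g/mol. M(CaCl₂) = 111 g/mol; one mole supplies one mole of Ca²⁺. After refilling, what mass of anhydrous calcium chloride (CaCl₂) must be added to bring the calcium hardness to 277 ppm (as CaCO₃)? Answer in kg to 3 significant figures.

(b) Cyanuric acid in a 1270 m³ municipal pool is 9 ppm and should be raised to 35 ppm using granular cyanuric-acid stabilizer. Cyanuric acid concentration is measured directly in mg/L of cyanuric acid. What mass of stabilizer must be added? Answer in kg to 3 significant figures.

(a) 53.8 kg; (b) 33.0 kg

(a) Volume: 963 m³ = 963,000 L.
(a) After draining 29% and refilling: 293 × 0.71 + 64 × 0.29 = 226.59 ppm.
(a) Deficit to target: 277 − 226.59 = 50.41 mg/L.
(a) As CaCO₃: 50.41 mg/L × 963,000 L = 48,540 g; ÷ 100.1 = 485 mol Ca²⁺.
(a) Mass: 485 × 111 = 53,830 g.

(b) Volume: 1270 m³ = 1,270,000 L.
(b) CYA to add: (35 − 9) = 26 mg/L × 1,270,000 L = 33,020 g cyanuric acid.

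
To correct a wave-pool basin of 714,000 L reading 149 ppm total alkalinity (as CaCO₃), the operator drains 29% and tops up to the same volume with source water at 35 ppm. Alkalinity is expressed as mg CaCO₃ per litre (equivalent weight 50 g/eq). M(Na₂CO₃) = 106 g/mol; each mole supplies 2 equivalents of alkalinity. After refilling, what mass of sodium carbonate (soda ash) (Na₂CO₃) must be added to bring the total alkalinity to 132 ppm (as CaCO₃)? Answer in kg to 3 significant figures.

12.2 kg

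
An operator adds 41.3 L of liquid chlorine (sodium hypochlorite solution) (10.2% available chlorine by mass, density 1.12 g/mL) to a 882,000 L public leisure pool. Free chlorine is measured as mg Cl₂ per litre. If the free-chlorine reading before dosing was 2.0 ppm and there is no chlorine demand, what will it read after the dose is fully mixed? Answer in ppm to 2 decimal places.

7.35 ppm

Mass of solution: 41.3 L × 1000 mL/L × 1.12 g/mL = 46,260 g.
Available chlorine delivered: 46,260 g × 0.102 = 4718 g as Cl₂.
Concentration rise: 4718 g / 882,000 L = 5.349 mg/L = 5.35 ppm.
Final FC: 2.0 + 5.35 = 7.35 ppm.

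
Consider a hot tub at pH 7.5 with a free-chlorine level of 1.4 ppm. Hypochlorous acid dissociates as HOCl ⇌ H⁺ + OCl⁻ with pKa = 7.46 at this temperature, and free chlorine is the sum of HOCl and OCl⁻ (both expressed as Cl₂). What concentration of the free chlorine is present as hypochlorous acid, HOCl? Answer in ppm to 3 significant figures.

0.668 ppm

[OCl⁻]/[HOCl] = 10^(pH − pKa) = 10^(7.5 − 7.46) = 10^0.04 = 1.096.
Fraction as HOCl = 1 / (1 + 1.096) = 0.477.
HOCl = 0.477 × 1.4 ppm = 0.6678 ppm.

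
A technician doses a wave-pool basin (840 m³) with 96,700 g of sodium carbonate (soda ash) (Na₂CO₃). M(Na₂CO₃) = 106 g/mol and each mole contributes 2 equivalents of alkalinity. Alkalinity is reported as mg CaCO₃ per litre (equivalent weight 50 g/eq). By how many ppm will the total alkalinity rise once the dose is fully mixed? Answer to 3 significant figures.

109 ppm

Volume: 840 m³ = 840,000 L.
Moles of Na₂CO₃: 96,700 g ÷ 106 g/mol = 912.3 mol → 1825 eq of alkalinity.
As CaCO₃: 1825 eq × 50 g/eq = 91,230 g.
Rise: 91,230 g / 840,000 L × 1000 = 108.6 mg/L.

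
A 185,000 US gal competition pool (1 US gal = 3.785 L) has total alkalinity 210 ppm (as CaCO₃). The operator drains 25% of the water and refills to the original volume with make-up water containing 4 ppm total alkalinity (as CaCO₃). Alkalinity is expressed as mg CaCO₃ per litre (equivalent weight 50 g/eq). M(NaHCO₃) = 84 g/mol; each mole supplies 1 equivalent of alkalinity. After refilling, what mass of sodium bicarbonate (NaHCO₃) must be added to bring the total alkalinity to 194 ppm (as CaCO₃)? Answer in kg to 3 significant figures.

41.8 kg

Volume: 185,000 US gal × 3.785 L/gal = 700,225 L.
After draining 25% and refilling: 210 × 0.75 + 4 × 0.25 = 158.5 ppm.
Deficit to target: 194 − 158.5 = 35.5 mg/L.
As CaCO₃: 35.5 mg/L × 700,225 L = 24,860 g; ÷ 50 g/eq ÷ 1 = 497.2 mol NaHCO₃.
Mass: 497.2 × 84 = 41,760 g.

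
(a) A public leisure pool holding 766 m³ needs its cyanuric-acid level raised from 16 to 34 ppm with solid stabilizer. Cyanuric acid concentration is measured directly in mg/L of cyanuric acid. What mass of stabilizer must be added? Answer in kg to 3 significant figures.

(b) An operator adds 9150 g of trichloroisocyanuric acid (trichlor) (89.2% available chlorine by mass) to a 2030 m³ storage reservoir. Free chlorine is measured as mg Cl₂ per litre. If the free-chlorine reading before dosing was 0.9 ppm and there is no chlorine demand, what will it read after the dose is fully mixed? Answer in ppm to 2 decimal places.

(a) Volume: 766 m³ = 766,000 L.
(a) CYA to add: (34 − 16) = 18 mg/L × 766,000 L = 13,790 g cyanuric acid.

(b) Volume: 2030 m³ = 2,030,000 L.
(b) Available chlorine delivered: 9150 g × 0.892 = 8162 g as Cl₂.
(b) Concentration rise: 8162 g / 2,030,000 L = 4.021 mg/L = 4.02 ppm.
(b) Final FC: 0.9 + 4.02 = 4.92 ppm.

(a) 13.8 kg; (b) 4.92 ppm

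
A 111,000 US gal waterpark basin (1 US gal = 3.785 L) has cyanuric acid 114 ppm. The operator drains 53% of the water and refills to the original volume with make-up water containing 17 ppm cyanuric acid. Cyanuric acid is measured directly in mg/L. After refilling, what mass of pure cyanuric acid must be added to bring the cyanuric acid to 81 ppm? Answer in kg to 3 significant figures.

Volume: 111,000 US gal × 3.785 L/gal = 420,135 L.
After draining 53% and refilling: 114 × 0.47 + 17 × 0.53 = 62.59 ppm.
Deficit to target: 81 − 62.59 = 18.41 mg/L.
Mass: 18.41 mg/L × 420,135 L = 7735 g cyanuric acid.

7.73 kg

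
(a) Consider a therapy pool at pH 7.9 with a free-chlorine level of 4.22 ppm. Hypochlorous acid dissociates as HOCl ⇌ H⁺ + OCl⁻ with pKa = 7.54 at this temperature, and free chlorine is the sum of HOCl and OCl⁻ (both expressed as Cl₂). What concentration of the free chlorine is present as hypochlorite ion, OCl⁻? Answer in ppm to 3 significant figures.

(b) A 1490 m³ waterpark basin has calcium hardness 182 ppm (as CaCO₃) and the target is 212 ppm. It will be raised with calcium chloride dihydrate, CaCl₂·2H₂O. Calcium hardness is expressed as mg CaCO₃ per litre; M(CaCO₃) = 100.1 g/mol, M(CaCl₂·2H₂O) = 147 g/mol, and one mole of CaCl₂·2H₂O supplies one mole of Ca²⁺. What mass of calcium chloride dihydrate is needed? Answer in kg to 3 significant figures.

(a) [OCl⁻]/[HOCl] = 10^(pH − pKa) = 10^(7.9 − 7.54) = 10^0.36 = 2.291.
(a) Fraction as HOCl = 1 / (1 + 2.291) = 0.3039.
(a) OCl⁻ = (1 − 0.3039) × 4.22 ppm = 2.938 ppm.

(b) Volume: 1490 m³ = 1,490,000 L.
(b) Hardness to add: (212 − 182) = 30 mg/L as CaCO₃ × 1,490,000 L = 44,700 g as CaCO₃.
(b) Moles of Ca²⁺ (1 mol Ca²⁺ ≡ 1 mol CaCO₃): 44,700 / 100.1 g/mol = 446.6 mol.
(b) Mass of CaCl₂·2H₂O: 446.6 × 147 = 65,640 g.

(a) 2.94 ppm; (b) 65.6 kg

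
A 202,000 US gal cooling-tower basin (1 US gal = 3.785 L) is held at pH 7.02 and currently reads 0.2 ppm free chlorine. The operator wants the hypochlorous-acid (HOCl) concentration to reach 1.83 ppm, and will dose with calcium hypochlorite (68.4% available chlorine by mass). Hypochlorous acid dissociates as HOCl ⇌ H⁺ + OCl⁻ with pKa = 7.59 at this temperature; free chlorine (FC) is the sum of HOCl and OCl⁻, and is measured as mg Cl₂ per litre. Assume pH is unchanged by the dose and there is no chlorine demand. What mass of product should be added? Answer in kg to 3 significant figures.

Volume: 202,000 US gal × 3.785 L/gal = 764,570 L.
[OCl⁻]/[HOCl] = 10^(pH − pKa) = 10^(7.02 − 7.59) = 0.2692; fraction as HOCl = 1/(1 + 0.2692) = 0.7879.
Free chlorine required for 1.83 ppm HOCl: 1.83 / 0.7879 = 2.323 ppm.
FC to add: 2.323 − 0.2 = 2.123 mg/L as Cl₂.
Cl₂ equivalent: 2.123 mg/L × 764,570 L = 1623 g.
Product at 68.4% available Cl: 1623 / 0.684 = 2373 g.

2.37 kg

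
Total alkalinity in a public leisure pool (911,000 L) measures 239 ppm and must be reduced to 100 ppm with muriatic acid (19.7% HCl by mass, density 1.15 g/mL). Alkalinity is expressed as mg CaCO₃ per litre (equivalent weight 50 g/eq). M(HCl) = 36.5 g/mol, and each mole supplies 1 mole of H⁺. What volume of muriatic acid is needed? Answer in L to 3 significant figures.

408 L

Alkalinity to neutralize: (239 − 100) = 139 mg/L as CaCO₃ × 911,000 L = 126,600 g as CaCO₃.
Equivalents of H⁺ required: 126,600 ÷ 50 g/eq = 2533 eq = 2533 mol HCl.
Mass of HCl: 2533 × 36.5 = 92,440 g.
Mass of 19.7% solution: 92,440 / 0.197 = 469,200 g.
Volume: 469,200 g ÷ 1.15 g/mL = 408,000 mL.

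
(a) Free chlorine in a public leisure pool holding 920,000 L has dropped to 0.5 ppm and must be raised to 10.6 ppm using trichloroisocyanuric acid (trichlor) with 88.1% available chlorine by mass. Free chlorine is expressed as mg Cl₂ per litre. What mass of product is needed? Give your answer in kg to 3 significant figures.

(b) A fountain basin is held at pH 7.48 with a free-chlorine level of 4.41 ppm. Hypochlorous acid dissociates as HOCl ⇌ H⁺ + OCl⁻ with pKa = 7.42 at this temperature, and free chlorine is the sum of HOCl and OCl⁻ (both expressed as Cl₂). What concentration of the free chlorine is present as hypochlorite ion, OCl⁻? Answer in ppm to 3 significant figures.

(a) 10.5 kg; (b) 2.36 ppm

(a) Chlorine deficit: 10.6 − 0.5 = 10.1 ppm = 10.1 mg/L as Cl₂.
(a) Cl₂ equivalent needed: 10.1 mg/L × 920,000 L = 9,292,000 mg = 9292 g.
(a) Product at 88.1% available chlorine: 9292 / 0.881 = 10,550 g.

(b) [OCl⁻]/[HOCl] = 10^(pH − pKa) = 10^(7.48 − 7.42) = 10^0.06 = 1.148.
(b) Fraction as HOCl = 1 / (1 + 1.148) = 0.4655.
(b) OCl⁻ = (1 − 0.4655) × 4.41 ppm = 2.357 ppm.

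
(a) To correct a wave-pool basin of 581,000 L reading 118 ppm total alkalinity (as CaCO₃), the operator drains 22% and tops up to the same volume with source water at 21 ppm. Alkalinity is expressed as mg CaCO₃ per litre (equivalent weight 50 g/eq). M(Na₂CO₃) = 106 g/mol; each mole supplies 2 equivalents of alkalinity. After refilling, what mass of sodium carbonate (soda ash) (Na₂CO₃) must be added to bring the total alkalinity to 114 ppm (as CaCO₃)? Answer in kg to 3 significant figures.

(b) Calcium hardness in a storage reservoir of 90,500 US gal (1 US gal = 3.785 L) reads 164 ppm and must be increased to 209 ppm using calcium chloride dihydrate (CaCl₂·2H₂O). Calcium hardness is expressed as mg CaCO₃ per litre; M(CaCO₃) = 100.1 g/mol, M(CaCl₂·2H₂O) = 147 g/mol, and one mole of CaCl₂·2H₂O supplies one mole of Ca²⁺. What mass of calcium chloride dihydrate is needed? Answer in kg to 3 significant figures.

(a) 10.7 kg; (b) 22.6 kg

(a) After draining 22% and refilling: 118 × 0.78 + 21 × 0.22 = 96.66 ppm.
(a) Deficit to target: 114 − 96.66 = 17.34 mg/L.
(a) As CaCO₃: 17.34 mg/L × 581,000 L = 10,070 g; ÷ 50 g/eq ÷ 2 = 100.7 mol Na₂CO₃.
(a) Mass: 100.7 × 106 = 10,680 g.

(b) Volume: 90,500 US gal × 3.785 L/gal = 342,542 L.
(b) Hardness to add: (209 − 164) = 45 mg/L as CaCO₃ × 342,542 L = 15,410 g as CaCO₃.
(b) Moles of Ca²⁺ (1 mol Ca²⁺ ≡ 1 mol CaCO₃): 15,410 / 100.1 g/mol = 154 mol.
(b) Mass of CaCl₂·2H₂O: 154 × 147 = 22,640 g.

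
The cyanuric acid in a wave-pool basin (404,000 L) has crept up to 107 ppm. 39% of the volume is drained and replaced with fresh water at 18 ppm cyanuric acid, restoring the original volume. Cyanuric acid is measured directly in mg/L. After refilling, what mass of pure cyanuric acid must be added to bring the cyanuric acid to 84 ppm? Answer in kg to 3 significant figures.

After draining 39% and refilling: 107 × 0.61 + 18 × 0.39 = 72.29 ppm.
Deficit to target: 84 − 72.29 = 11.71 mg/L.
Mass: 11.71 mg/L × 404,000 L = 4731 g cyanuric acid.

4.73 kg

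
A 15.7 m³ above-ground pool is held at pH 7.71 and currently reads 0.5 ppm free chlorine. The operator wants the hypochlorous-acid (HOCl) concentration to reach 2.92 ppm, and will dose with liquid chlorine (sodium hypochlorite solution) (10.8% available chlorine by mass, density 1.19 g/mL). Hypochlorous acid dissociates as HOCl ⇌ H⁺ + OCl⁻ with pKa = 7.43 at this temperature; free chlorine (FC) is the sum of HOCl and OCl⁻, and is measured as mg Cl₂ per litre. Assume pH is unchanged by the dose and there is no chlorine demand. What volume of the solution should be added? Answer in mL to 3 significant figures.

975 mL

Volume: 15.7 m³ = 15,700 L.
[OCl⁻]/[HOCl] = 10^(pH − pKa) = 10^(7.71 − 7.43) = 1.905; fraction as HOCl = 1/(1 + 1.905) = 0.3442.
Free chlorine required for 2.92 ppm HOCl: 2.92 / 0.3442 = 8.484 ppm.
FC to add: 8.484 − 0.5 = 7.984 mg/L as Cl₂.
Cl₂ equivalent: 7.984 mg/L × 15,700 L = 125.3 g.
Product at 10.8% available Cl: 125.3 / 0.108 = 1161 g.
Volume: 1161 g ÷ 1.19 g/mL = 975.3 mL.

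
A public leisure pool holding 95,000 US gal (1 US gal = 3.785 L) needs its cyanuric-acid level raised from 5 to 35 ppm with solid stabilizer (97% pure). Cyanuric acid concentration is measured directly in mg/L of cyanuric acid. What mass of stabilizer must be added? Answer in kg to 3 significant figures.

11.1 kg

Volume: 95,000 US gal × 3.785 L/gal = 359,575 L.
CYA to add: (35 − 5) = 30 mg/L × 359,575 L = 10,790 g cyanuric acid.
At 97% purity: 10,790 / 0.97 = 11,120 g product.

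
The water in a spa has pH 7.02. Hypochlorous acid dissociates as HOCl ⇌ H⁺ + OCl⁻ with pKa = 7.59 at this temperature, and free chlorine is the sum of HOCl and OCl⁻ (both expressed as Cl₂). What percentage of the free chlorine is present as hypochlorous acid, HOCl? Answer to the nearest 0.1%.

[OCl⁻]/[HOCl] = 10^(pH − pKa) = 10^(7.02 − 7.59) = 10^-0.57 = 0.2692.
Fraction as HOCl = 1 / (1 + 0.2692) = 0.7879.

78.8%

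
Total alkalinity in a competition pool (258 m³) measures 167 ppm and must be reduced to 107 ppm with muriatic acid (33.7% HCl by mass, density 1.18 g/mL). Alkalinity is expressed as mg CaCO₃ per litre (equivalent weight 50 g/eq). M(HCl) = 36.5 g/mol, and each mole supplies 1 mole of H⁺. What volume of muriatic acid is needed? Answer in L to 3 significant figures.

Volume: 258 m³ = 258,000 L.
Alkalinity to neutralize: (167 − 107) = 60 mg/L as CaCO₃ × 258,000 L = 15,480 g as CaCO₃.
Equivalents of H⁺ required: 15,480 ÷ 50 g/eq = 309.6 eq = 309.6 mol HCl.
Mass of HCl: 309.6 × 36.5 = 11,300 g.
Mass of 33.7% solution: 11,300 / 0.337 = 33,530 g.
Volume: 33,530 g ÷ 1.18 g/mL = 28,420 mL.

28.4 L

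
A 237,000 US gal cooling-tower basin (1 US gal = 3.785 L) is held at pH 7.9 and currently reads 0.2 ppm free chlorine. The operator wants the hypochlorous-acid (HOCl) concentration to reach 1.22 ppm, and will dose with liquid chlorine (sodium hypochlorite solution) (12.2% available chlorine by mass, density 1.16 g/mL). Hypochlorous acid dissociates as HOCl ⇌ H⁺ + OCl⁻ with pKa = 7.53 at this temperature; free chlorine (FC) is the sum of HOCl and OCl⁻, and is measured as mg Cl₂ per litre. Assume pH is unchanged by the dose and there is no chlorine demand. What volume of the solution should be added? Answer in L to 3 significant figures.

Volume: 237,000 US gal × 3.785 L/gal = 897,045 L.
[OCl⁻]/[HOCl] = 10^(pH − pKa) = 10^(7.9 − 7.53) = 2.344; fraction as HOCl = 1/(1 + 2.344) = 0.299.
Free chlorine required for 1.22 ppm HOCl: 1.22 / 0.299 = 4.08 ppm.
FC to add: 4.08 − 0.2 = 3.88 mg/L as Cl₂.
Cl₂ equivalent: 3.88 mg/L × 897,045 L = 3480 g.
Product at 12.2% available Cl: 3480 / 0.122 = 28,530 g.
Volume: 28,530 g ÷ 1.16 g/mL = 24,590 mL.

24.6 L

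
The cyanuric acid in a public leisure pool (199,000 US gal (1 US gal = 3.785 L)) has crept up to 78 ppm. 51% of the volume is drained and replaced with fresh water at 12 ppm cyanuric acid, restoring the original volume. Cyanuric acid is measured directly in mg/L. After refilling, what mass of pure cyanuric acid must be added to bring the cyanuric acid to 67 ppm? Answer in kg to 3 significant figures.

17.1 kg

Volume: 199,000 US gal × 3.785 L/gal = 753,215 L.
After draining 51% and refilling: 78 × 0.49 + 12 × 0.51 = 44.34 ppm.
Deficit to target: 67 − 44.34 = 22.66 mg/L.
Mass: 22.66 mg/L × 753,215 L = 17,070 g cyanuric acid.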